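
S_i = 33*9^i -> [33, 297, 2673, 24057, 216513]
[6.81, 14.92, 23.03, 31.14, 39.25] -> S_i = 6.81 + 8.11*i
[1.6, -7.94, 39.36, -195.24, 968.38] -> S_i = 1.60*(-4.96)^i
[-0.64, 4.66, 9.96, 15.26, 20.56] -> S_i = -0.64 + 5.30*i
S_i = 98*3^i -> [98, 294, 882, 2646, 7938]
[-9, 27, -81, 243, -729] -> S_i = -9*-3^i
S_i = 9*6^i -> [9, 54, 324, 1944, 11664]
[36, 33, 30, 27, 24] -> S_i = 36 + -3*i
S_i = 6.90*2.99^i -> [6.9, 20.63, 61.69, 184.44, 551.49]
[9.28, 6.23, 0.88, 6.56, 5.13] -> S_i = Random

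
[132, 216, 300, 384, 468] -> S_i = 132 + 84*i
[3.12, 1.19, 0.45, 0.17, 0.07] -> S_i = 3.12*0.38^i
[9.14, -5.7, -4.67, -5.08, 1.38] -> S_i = Random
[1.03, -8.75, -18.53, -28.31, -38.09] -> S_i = 1.03 + -9.78*i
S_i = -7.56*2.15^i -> [-7.56, -16.25, -34.95, -75.13, -161.54]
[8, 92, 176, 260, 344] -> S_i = 8 + 84*i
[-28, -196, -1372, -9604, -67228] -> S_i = -28*7^i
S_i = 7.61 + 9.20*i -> [7.61, 16.81, 26.01, 35.21, 44.41]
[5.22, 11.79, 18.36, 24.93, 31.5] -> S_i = 5.22 + 6.57*i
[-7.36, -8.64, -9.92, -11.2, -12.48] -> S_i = -7.36 + -1.28*i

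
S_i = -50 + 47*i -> [-50, -3, 44, 91, 138]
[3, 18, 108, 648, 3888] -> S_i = 3*6^i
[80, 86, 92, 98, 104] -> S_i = 80 + 6*i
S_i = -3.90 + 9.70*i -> [-3.9, 5.8, 15.5, 25.2, 34.9]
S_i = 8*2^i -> [8, 16, 32, 64, 128]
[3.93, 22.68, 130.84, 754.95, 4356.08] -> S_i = 3.93*5.77^i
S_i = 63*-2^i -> [63, -126, 252, -504, 1008]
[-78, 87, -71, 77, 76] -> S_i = Random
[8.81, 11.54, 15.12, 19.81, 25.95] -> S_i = 8.81*1.31^i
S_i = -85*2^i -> [-85, -170, -340, -680, -1360]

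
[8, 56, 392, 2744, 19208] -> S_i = 8*7^i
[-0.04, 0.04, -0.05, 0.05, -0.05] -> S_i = -0.04*(-1.07)^i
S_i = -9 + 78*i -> [-9, 69, 147, 225, 303]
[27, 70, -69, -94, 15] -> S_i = Random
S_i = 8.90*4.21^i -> [8.9, 37.47, 157.74, 664.1, 2795.88]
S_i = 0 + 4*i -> [0, 4, 8, 12, 16]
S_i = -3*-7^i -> [-3, 21, -147, 1029, -7203]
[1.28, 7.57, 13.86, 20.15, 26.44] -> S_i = 1.28 + 6.29*i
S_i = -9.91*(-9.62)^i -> [-9.91, 95.33, -917.12, 8822.65, -84873.86]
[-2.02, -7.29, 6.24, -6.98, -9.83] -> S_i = Random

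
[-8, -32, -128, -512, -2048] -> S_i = -8*4^i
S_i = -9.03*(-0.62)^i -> [-9.03, 5.6, -3.47, 2.15, -1.33]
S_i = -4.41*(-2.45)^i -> [-4.41, 10.8, -26.47, 64.85, -158.89]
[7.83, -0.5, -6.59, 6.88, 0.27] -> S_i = Random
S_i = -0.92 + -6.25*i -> [-0.92, -7.17, -13.42, -19.67, -25.92]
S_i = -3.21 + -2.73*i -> [-3.21, -5.94, -8.67, -11.4, -14.13]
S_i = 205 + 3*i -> [205, 208, 211, 214, 217]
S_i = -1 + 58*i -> [-1, 57, 115, 173, 231]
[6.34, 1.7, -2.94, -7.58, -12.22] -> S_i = 6.34 + -4.64*i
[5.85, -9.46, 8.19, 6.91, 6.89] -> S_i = Random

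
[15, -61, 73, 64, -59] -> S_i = Random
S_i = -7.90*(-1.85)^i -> [-7.9, 14.62, -27.04, 50.02, -92.54]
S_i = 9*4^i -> [9, 36, 144, 576, 2304]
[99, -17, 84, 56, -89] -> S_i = Random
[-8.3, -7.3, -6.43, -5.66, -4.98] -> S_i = -8.30*0.88^i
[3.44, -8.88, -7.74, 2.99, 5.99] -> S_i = Random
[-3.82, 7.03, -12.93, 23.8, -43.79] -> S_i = -3.82*(-1.84)^i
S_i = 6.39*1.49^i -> [6.39, 9.52, 14.19, 21.14, 31.5]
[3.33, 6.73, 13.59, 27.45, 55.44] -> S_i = 3.33*2.02^i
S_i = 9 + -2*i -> [9, 7, 5, 3, 1]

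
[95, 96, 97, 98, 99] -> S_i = 95 + 1*i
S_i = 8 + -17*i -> [8, -9, -26, -43, -60]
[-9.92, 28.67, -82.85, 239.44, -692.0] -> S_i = -9.92*(-2.89)^i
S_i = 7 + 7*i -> [7, 14, 21, 28, 35]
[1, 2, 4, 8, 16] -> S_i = 1*2^i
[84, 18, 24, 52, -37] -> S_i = Random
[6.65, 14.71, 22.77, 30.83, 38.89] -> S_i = 6.65 + 8.06*i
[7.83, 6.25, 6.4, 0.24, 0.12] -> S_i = Random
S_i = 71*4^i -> [71, 284, 1136, 4544, 18176]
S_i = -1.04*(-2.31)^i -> [-1.04, 2.4, -5.55, 12.82, -29.61]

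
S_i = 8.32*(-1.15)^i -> [8.32, -9.57, 11.0, -12.65, 14.55]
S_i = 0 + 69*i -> [0, 69, 138, 207, 276]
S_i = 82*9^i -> [82, 738, 6642, 59778, 538002]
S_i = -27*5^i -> [-27, -135, -675, -3375, -16875]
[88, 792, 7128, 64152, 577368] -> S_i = 88*9^i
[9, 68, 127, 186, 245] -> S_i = 9 + 59*i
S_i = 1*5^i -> [1, 5, 25, 125, 625]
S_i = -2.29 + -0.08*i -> [-2.29, -2.37, -2.45, -2.53, -2.61]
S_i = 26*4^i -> [26, 104, 416, 1664, 6656]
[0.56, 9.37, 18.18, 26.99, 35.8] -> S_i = 0.56 + 8.81*i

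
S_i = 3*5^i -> [3, 15, 75, 375, 1875]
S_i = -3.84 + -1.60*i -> [-3.84, -5.44, -7.04, -8.64, -10.24]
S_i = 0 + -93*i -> [0, -93, -186, -279, -372]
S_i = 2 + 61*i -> [2, 63, 124, 185, 246]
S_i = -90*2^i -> [-90, -180, -360, -720, -1440]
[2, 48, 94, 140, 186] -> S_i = 2 + 46*i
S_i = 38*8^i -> [38, 304, 2432, 19456, 155648]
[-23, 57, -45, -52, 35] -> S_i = Random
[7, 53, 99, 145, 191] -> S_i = 7 + 46*i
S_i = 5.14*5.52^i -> [5.14, 28.37, 156.62, 864.53, 4772.21]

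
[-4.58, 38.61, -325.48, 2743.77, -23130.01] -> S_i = -4.58*(-8.43)^i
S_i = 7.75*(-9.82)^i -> [7.75, -76.1, 747.35, -7338.99, 72068.86]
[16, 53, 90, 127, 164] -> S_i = 16 + 37*i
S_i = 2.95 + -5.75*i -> [2.95, -2.8, -8.55, -14.3, -20.05]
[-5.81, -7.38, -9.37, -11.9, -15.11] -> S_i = -5.81*1.27^i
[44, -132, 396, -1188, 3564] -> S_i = 44*-3^i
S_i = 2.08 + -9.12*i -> [2.08, -7.04, -16.16, -25.28, -34.4]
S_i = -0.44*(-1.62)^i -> [-0.44, 0.71, -1.15, 1.87, -3.03]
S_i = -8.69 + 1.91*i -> [-8.69, -6.78, -4.87, -2.96, -1.05]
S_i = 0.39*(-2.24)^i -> [0.39, -0.87, 1.96, -4.38, 9.82]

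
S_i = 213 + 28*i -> [213, 241, 269, 297, 325]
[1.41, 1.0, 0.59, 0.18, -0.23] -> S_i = 1.41 + -0.41*i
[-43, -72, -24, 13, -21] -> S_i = Random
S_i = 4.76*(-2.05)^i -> [4.76, -9.76, 20.0, -41.01, 84.07]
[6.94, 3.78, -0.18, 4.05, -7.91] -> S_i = Random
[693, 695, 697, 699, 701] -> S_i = 693 + 2*i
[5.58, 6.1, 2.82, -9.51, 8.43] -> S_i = Random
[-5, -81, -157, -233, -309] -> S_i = -5 + -76*i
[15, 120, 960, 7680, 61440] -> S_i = 15*8^i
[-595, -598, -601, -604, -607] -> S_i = -595 + -3*i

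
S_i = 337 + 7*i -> [337, 344, 351, 358, 365]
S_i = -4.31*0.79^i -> [-4.31, -3.4, -2.69, -2.12, -1.68]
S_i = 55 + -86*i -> [55, -31, -117, -203, -289]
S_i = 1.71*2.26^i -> [1.71, 3.86, 8.73, 19.74, 44.61]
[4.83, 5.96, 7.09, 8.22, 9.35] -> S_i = 4.83 + 1.13*i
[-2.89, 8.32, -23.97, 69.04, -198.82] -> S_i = -2.89*(-2.88)^i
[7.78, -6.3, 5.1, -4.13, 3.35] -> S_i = 7.78*(-0.81)^i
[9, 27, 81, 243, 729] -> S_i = 9*3^i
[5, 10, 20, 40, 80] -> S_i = 5*2^i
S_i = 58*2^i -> [58, 116, 232, 464, 928]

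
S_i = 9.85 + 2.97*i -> [9.85, 12.82, 15.79, 18.76, 21.73]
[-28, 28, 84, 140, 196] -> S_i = -28 + 56*i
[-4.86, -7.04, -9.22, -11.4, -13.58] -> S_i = -4.86 + -2.18*i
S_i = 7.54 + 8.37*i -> [7.54, 15.91, 24.28, 32.65, 41.02]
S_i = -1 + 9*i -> [-1, 8, 17, 26, 35]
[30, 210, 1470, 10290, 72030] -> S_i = 30*7^i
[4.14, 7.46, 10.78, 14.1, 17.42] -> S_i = 4.14 + 3.32*i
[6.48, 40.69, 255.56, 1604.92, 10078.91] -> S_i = 6.48*6.28^i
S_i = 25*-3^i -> [25, -75, 225, -675, 2025]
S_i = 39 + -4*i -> [39, 35, 31, 27, 23]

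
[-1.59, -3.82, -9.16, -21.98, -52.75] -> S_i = -1.59*2.40^i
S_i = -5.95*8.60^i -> [-5.95, -51.17, -440.06, -3784.53, -32546.99]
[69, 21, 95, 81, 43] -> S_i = Random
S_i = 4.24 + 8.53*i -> [4.24, 12.77, 21.3, 29.83, 38.36]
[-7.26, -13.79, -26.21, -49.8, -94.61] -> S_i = -7.26*1.90^i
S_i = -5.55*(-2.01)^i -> [-5.55, 11.16, -22.42, 45.07, -90.59]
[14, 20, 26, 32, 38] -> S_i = 14 + 6*i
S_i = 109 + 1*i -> [109, 110, 111, 112, 113]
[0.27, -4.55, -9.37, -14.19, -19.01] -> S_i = 0.27 + -4.82*i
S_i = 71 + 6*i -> [71, 77, 83, 89, 95]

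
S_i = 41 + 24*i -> [41, 65, 89, 113, 137]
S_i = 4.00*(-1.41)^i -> [4.0, -5.64, 7.95, -11.21, 15.81]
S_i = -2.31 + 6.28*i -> [-2.31, 3.97, 10.25, 16.53, 22.81]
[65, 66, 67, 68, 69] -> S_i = 65 + 1*i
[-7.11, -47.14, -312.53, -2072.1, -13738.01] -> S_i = -7.11*6.63^i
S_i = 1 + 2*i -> [1, 3, 5, 7, 9]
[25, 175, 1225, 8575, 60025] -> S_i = 25*7^i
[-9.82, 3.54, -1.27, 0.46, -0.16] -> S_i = -9.82*(-0.36)^i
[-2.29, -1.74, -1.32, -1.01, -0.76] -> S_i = -2.29*0.76^i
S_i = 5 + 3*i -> [5, 8, 11, 14, 17]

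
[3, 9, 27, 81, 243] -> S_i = 3*3^i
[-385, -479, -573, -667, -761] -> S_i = -385 + -94*i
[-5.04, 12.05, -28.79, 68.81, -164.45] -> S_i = -5.04*(-2.39)^i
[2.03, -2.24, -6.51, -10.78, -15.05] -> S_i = 2.03 + -4.27*i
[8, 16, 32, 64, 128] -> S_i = 8*2^i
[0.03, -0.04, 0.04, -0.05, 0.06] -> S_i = 0.03*(-1.17)^i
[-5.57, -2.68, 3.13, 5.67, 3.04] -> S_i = Random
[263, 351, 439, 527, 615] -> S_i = 263 + 88*i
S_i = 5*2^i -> [5, 10, 20, 40, 80]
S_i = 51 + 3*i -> [51, 54, 57, 60, 63]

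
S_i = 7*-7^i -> [7, -49, 343, -2401, 16807]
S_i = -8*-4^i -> [-8, 32, -128, 512, -2048]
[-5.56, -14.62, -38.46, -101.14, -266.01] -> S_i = -5.56*2.63^i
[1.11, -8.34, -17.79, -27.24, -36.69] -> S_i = 1.11 + -9.45*i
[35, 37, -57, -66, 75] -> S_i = Random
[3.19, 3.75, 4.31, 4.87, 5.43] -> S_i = 3.19 + 0.56*i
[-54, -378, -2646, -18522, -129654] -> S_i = -54*7^i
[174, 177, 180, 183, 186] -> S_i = 174 + 3*i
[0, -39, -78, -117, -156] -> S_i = 0 + -39*i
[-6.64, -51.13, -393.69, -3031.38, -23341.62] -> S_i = -6.64*7.70^i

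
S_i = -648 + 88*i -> [-648, -560, -472, -384, -296]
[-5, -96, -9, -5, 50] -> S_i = Random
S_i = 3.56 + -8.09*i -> [3.56, -4.53, -12.62, -20.71, -28.8]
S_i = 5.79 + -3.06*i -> [5.79, 2.73, -0.33, -3.39, -6.45]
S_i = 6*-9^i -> [6, -54, 486, -4374, 39366]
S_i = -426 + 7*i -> [-426, -419, -412, -405, -398]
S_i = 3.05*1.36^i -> [3.05, 4.15, 5.64, 7.67, 10.43]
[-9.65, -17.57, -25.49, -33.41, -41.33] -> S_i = -9.65 + -7.92*i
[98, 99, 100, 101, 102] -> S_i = 98 + 1*i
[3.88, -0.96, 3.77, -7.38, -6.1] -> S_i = Random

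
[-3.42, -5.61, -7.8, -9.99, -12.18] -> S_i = -3.42 + -2.19*i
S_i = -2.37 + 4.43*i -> [-2.37, 2.06, 6.49, 10.92, 15.35]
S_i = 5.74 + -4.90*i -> [5.74, 0.84, -4.06, -8.96, -13.86]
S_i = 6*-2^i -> [6, -12, 24, -48, 96]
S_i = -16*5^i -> [-16, -80, -400, -2000, -10000]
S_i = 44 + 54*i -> [44, 98, 152, 206, 260]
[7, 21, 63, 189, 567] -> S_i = 7*3^i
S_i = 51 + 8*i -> [51, 59, 67, 75, 83]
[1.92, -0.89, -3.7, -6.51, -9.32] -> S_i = 1.92 + -2.81*i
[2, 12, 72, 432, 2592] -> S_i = 2*6^i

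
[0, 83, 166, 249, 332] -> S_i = 0 + 83*i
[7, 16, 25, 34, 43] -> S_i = 7 + 9*i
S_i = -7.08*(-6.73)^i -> [-7.08, 47.65, -320.67, 2158.13, -14524.24]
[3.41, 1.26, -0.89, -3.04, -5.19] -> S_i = 3.41 + -2.15*i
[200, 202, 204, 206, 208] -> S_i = 200 + 2*i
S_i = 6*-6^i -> [6, -36, 216, -1296, 7776]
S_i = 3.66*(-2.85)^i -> [3.66, -10.43, 29.73, -84.73, 241.47]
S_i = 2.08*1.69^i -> [2.08, 3.52, 5.94, 10.04, 16.97]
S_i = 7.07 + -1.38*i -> [7.07, 5.69, 4.31, 2.93, 1.55]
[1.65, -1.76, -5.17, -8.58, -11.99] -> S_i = 1.65 + -3.41*i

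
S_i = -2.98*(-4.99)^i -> [-2.98, 14.87, -74.2, 370.27, -1847.64]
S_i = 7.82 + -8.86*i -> [7.82, -1.04, -9.9, -18.76, -27.62]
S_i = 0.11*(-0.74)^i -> [0.11, -0.08, 0.06, -0.04, 0.03]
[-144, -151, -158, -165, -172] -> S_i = -144 + -7*i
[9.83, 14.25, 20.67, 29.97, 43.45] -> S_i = 9.83*1.45^i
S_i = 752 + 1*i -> [752, 753, 754, 755, 756]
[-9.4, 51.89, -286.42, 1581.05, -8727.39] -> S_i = -9.40*(-5.52)^i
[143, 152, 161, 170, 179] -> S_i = 143 + 9*i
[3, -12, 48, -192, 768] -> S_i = 3*-4^i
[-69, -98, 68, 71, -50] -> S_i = Random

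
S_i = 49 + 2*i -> [49, 51, 53, 55, 57]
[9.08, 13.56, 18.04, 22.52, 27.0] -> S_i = 9.08 + 4.48*i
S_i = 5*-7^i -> [5, -35, 245, -1715, 12005]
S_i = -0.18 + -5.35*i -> [-0.18, -5.53, -10.88, -16.23, -21.58]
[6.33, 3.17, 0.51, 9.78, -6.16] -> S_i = Random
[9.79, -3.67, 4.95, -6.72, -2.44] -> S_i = Random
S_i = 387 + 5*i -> [387, 392, 397, 402, 407]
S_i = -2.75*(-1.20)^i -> [-2.75, 3.3, -3.96, 4.75, -5.7]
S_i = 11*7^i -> [11, 77, 539, 3773, 26411]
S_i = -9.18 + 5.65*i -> [-9.18, -3.53, 2.12, 7.77, 13.42]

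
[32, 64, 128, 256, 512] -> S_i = 32*2^i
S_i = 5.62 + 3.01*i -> [5.62, 8.63, 11.64, 14.65, 17.66]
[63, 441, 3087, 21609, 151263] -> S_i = 63*7^i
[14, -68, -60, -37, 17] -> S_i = Random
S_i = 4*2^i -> [4, 8, 16, 32, 64]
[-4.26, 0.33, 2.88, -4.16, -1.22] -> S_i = Random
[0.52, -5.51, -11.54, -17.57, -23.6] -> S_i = 0.52 + -6.03*i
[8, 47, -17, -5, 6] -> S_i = Random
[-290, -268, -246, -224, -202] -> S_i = -290 + 22*i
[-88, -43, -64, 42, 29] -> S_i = Random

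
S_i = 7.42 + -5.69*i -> [7.42, 1.73, -3.96, -9.65, -15.34]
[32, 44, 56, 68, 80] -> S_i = 32 + 12*i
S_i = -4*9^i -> [-4, -36, -324, -2916, -26244]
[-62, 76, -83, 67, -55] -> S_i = Random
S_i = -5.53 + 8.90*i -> [-5.53, 3.37, 12.27, 21.17, 30.07]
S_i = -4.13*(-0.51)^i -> [-4.13, 2.11, -1.07, 0.55, -0.28]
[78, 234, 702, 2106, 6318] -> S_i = 78*3^i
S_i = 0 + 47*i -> [0, 47, 94, 141, 188]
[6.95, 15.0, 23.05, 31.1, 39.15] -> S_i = 6.95 + 8.05*i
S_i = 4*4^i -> [4, 16, 64, 256, 1024]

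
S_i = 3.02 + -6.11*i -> [3.02, -3.09, -9.2, -15.31, -21.42]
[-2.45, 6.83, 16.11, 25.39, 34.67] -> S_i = -2.45 + 9.28*i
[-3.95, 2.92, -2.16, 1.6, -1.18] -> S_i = -3.95*(-0.74)^i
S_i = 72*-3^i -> [72, -216, 648, -1944, 5832]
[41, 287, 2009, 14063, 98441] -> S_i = 41*7^i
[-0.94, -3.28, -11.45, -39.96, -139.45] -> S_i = -0.94*3.49^i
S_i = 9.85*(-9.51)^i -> [9.85, -93.67, 890.83, -8471.84, 80567.21]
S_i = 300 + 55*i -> [300, 355, 410, 465, 520]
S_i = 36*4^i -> [36, 144, 576, 2304, 9216]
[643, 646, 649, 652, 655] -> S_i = 643 + 3*i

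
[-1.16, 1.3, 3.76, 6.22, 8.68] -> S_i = -1.16 + 2.46*i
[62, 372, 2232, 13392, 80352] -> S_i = 62*6^i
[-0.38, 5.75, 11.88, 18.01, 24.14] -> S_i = -0.38 + 6.13*i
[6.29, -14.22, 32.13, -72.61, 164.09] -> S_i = 6.29*(-2.26)^i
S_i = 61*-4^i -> [61, -244, 976, -3904, 15616]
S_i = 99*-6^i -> [99, -594, 3564, -21384, 128304]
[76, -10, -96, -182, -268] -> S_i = 76 + -86*i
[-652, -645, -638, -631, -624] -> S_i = -652 + 7*i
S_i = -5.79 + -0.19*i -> [-5.79, -5.98, -6.17, -6.36, -6.55]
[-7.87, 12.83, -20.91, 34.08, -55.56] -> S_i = -7.87*(-1.63)^i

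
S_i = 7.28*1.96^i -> [7.28, 14.27, 27.97, 54.82, 107.44]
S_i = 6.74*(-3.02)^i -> [6.74, -20.35, 61.47, -185.64, 560.64]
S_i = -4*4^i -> [-4, -16, -64, -256, -1024]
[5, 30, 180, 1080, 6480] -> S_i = 5*6^i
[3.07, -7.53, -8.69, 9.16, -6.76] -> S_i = Random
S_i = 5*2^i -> [5, 10, 20, 40, 80]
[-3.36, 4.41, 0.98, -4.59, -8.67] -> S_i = Random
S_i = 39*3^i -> [39, 117, 351, 1053, 3159]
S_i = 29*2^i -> [29, 58, 116, 232, 464]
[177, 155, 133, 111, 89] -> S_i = 177 + -22*i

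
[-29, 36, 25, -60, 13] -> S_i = Random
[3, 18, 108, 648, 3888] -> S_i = 3*6^i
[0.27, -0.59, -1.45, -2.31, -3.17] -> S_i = 0.27 + -0.86*i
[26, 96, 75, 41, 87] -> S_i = Random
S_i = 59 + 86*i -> [59, 145, 231, 317, 403]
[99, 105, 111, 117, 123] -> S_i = 99 + 6*i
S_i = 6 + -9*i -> [6, -3, -12, -21, -30]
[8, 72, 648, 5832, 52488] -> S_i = 8*9^i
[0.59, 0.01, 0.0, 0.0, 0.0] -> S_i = 0.59*0.02^i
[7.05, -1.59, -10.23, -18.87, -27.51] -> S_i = 7.05 + -8.64*i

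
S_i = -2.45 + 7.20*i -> [-2.45, 4.75, 11.95, 19.15, 26.35]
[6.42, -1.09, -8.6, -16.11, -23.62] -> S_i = 6.42 + -7.51*i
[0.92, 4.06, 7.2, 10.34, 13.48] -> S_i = 0.92 + 3.14*i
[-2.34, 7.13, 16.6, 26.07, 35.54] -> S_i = -2.34 + 9.47*i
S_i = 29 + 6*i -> [29, 35, 41, 47, 53]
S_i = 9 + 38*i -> [9, 47, 85, 123, 161]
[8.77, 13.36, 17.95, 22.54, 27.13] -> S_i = 8.77 + 4.59*i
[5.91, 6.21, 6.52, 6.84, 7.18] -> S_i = 5.91*1.05^i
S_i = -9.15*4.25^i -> [-9.15, -38.89, -165.27, -702.41, -2985.22]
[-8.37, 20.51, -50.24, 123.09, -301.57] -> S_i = -8.37*(-2.45)^i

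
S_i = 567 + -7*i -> [567, 560, 553, 546, 539]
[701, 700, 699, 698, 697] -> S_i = 701 + -1*i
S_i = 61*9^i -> [61, 549, 4941, 44469, 400221]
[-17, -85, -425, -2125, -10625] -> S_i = -17*5^i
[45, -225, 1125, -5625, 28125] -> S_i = 45*-5^i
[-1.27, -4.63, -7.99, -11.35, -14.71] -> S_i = -1.27 + -3.36*i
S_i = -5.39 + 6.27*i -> [-5.39, 0.88, 7.15, 13.42, 19.69]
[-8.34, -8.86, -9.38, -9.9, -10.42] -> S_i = -8.34 + -0.52*i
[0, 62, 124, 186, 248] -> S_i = 0 + 62*i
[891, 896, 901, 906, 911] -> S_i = 891 + 5*i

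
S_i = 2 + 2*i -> [2, 4, 6, 8, 10]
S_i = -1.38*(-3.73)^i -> [-1.38, 5.15, -19.2, 71.62, -267.12]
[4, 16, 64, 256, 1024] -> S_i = 4*4^i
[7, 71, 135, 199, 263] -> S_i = 7 + 64*i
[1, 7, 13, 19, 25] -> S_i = 1 + 6*i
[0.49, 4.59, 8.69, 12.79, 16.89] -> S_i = 0.49 + 4.10*i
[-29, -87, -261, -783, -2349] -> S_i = -29*3^i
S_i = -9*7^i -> [-9, -63, -441, -3087, -21609]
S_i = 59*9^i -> [59, 531, 4779, 43011, 387099]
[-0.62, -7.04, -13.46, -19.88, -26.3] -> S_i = -0.62 + -6.42*i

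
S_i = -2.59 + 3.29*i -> [-2.59, 0.7, 3.99, 7.28, 10.57]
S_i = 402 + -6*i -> [402, 396, 390, 384, 378]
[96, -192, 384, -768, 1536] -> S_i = 96*-2^i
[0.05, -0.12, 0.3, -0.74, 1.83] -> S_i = 0.05*(-2.46)^i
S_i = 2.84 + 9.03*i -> [2.84, 11.87, 20.9, 29.93, 38.96]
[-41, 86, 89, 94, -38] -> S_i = Random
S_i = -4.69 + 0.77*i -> [-4.69, -3.92, -3.15, -2.38, -1.61]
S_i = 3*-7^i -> [3, -21, 147, -1029, 7203]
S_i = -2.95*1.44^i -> [-2.95, -4.25, -6.12, -8.81, -12.68]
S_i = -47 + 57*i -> [-47, 10, 67, 124, 181]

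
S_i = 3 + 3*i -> [3, 6, 9, 12, 15]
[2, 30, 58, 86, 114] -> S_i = 2 + 28*i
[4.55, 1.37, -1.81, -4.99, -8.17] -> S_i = 4.55 + -3.18*i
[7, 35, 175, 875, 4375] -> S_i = 7*5^i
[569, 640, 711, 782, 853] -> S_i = 569 + 71*i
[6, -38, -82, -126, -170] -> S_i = 6 + -44*i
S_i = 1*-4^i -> [1, -4, 16, -64, 256]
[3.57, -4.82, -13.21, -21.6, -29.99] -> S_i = 3.57 + -8.39*i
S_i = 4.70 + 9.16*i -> [4.7, 13.86, 23.02, 32.18, 41.34]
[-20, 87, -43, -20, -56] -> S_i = Random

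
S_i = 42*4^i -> [42, 168, 672, 2688, 10752]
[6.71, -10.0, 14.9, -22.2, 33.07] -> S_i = 6.71*(-1.49)^i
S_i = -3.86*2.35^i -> [-3.86, -9.07, -21.32, -50.09, -117.72]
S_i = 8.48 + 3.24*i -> [8.48, 11.72, 14.96, 18.2, 21.44]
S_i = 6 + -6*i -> [6, 0, -6, -12, -18]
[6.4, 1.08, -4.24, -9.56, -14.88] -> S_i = 6.40 + -5.32*i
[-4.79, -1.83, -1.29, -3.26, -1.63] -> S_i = Random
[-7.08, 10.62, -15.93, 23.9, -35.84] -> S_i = -7.08*(-1.50)^i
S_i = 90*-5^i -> [90, -450, 2250, -11250, 56250]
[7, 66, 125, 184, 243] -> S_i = 7 + 59*i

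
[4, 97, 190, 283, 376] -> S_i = 4 + 93*i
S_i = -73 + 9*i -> [-73, -64, -55, -46, -37]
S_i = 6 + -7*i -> [6, -1, -8, -15, -22]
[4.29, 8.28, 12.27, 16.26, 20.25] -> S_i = 4.29 + 3.99*i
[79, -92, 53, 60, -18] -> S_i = Random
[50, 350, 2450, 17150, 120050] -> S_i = 50*7^i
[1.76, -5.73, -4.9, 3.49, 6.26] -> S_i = Random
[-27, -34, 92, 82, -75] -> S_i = Random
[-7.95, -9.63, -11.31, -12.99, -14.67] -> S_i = -7.95 + -1.68*i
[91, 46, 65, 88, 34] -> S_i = Random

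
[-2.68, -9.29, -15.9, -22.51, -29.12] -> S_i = -2.68 + -6.61*i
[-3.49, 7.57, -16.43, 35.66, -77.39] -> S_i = -3.49*(-2.17)^i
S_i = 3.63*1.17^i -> [3.63, 4.25, 4.97, 5.81, 6.8]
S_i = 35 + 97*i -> [35, 132, 229, 326, 423]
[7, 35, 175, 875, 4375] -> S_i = 7*5^i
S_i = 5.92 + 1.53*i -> [5.92, 7.45, 8.98, 10.51, 12.04]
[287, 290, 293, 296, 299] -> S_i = 287 + 3*i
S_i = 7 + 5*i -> [7, 12, 17, 22, 27]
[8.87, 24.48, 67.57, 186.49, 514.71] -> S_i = 8.87*2.76^i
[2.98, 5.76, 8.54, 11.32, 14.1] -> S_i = 2.98 + 2.78*i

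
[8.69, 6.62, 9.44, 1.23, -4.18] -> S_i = Random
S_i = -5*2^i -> [-5, -10, -20, -40, -80]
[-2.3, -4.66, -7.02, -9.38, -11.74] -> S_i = -2.30 + -2.36*i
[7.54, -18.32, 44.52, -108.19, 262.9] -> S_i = 7.54*(-2.43)^i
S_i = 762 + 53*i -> [762, 815, 868, 921, 974]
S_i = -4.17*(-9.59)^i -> [-4.17, 39.99, -383.51, 3677.83, -35270.41]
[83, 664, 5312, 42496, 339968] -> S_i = 83*8^i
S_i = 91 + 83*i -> [91, 174, 257, 340, 423]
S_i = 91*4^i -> [91, 364, 1456, 5824, 23296]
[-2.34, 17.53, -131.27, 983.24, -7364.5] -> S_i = -2.34*(-7.49)^i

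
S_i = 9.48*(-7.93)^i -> [9.48, -75.18, 596.15, -4727.46, 37488.76]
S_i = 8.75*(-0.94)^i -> [8.75, -8.22, 7.73, -7.27, 6.83]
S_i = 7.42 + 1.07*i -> [7.42, 8.49, 9.56, 10.63, 11.7]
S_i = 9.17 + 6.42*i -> [9.17, 15.59, 22.01, 28.43, 34.85]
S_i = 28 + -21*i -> [28, 7, -14, -35, -56]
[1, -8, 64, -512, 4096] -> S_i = 1*-8^i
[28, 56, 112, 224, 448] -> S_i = 28*2^i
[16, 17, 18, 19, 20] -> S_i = 16 + 1*i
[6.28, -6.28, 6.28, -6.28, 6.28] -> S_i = 6.28*(-1.00)^i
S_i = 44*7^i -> [44, 308, 2156, 15092, 105644]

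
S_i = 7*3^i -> [7, 21, 63, 189, 567]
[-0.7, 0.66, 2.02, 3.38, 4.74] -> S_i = -0.70 + 1.36*i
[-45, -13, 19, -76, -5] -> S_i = Random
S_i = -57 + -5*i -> [-57, -62, -67, -72, -77]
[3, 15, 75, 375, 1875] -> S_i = 3*5^i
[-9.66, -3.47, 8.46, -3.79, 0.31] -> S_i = Random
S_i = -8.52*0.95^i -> [-8.52, -8.09, -7.69, -7.3, -6.94]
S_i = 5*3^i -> [5, 15, 45, 135, 405]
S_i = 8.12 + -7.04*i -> [8.12, 1.08, -5.96, -13.0, -20.04]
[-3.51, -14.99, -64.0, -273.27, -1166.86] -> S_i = -3.51*4.27^i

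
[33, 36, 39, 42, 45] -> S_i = 33 + 3*i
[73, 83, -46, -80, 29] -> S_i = Random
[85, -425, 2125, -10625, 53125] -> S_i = 85*-5^i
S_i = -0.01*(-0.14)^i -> [-0.01, 0.0, -0.0, 0.0, -0.0]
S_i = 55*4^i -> [55, 220, 880, 3520, 14080]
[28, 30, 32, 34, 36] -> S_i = 28 + 2*i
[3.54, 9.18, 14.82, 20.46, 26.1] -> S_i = 3.54 + 5.64*i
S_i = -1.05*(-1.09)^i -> [-1.05, 1.14, -1.25, 1.36, -1.48]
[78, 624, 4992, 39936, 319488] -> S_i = 78*8^i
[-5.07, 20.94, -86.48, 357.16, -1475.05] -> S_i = -5.07*(-4.13)^i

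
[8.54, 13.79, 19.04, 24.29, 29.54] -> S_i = 8.54 + 5.25*i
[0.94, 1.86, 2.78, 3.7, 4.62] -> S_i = 0.94 + 0.92*i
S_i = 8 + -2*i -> [8, 6, 4, 2, 0]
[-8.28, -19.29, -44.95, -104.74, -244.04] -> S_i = -8.28*2.33^i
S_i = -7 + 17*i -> [-7, 10, 27, 44, 61]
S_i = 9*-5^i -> [9, -45, 225, -1125, 5625]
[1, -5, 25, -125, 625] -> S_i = 1*-5^i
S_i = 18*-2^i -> [18, -36, 72, -144, 288]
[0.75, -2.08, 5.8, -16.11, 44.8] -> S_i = 0.75*(-2.78)^i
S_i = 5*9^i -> [5, 45, 405, 3645, 32805]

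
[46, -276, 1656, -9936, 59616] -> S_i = 46*-6^i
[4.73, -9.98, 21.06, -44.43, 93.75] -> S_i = 4.73*(-2.11)^i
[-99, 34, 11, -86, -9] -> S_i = Random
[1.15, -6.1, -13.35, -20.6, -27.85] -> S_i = 1.15 + -7.25*i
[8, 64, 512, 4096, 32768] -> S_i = 8*8^i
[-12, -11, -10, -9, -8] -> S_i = -12 + 1*i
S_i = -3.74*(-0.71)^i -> [-3.74, 2.66, -1.89, 1.34, -0.95]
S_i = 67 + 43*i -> [67, 110, 153, 196, 239]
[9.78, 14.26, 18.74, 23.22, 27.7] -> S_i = 9.78 + 4.48*i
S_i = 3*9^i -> [3, 27, 243, 2187, 19683]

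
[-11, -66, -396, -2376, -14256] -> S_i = -11*6^i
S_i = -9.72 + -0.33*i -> [-9.72, -10.05, -10.38, -10.71, -11.04]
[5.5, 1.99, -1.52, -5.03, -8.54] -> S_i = 5.50 + -3.51*i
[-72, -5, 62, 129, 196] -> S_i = -72 + 67*i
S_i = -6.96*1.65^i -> [-6.96, -11.48, -18.95, -31.27, -51.59]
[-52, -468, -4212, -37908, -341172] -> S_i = -52*9^i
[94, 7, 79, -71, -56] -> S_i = Random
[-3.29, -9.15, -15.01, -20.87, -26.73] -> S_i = -3.29 + -5.86*i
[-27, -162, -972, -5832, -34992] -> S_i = -27*6^i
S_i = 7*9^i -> [7, 63, 567, 5103, 45927]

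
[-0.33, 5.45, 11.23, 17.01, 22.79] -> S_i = -0.33 + 5.78*i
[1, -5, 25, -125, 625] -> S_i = 1*-5^i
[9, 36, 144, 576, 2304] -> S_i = 9*4^i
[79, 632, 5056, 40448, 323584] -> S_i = 79*8^i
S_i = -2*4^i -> [-2, -8, -32, -128, -512]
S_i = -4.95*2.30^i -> [-4.95, -11.38, -26.19, -60.23, -138.52]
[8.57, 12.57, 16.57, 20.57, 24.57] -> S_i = 8.57 + 4.00*i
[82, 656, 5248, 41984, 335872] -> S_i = 82*8^i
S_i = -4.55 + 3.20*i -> [-4.55, -1.35, 1.85, 5.05, 8.25]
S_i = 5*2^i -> [5, 10, 20, 40, 80]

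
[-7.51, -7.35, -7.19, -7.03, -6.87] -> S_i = -7.51 + 0.16*i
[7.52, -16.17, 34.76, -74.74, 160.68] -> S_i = 7.52*(-2.15)^i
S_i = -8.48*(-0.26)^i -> [-8.48, 2.2, -0.57, 0.15, -0.04]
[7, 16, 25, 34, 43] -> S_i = 7 + 9*i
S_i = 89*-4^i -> [89, -356, 1424, -5696, 22784]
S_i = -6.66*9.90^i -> [-6.66, -65.93, -652.75, -6462.19, -63975.69]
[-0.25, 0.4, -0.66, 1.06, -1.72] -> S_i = -0.25*(-1.62)^i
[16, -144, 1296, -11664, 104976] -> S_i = 16*-9^i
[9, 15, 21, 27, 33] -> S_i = 9 + 6*i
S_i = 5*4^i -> [5, 20, 80, 320, 1280]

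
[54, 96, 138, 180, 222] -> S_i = 54 + 42*i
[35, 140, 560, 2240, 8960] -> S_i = 35*4^i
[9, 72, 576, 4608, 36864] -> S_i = 9*8^i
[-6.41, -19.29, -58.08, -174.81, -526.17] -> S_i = -6.41*3.01^i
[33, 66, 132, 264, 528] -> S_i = 33*2^i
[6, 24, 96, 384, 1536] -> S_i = 6*4^i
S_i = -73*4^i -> [-73, -292, -1168, -4672, -18688]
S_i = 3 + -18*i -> [3, -15, -33, -51, -69]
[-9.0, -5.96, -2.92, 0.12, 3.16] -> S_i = -9.00 + 3.04*i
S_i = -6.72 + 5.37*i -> [-6.72, -1.35, 4.02, 9.39, 14.76]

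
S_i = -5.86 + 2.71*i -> [-5.86, -3.15, -0.44, 2.27, 4.98]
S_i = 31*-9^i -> [31, -279, 2511, -22599, 203391]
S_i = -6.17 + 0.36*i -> [-6.17, -5.81, -5.45, -5.09, -4.73]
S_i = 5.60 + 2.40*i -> [5.6, 8.0, 10.4, 12.8, 15.2]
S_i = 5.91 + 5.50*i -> [5.91, 11.41, 16.91, 22.41, 27.91]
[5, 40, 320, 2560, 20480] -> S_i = 5*8^i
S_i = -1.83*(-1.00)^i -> [-1.83, 1.83, -1.83, 1.83, -1.83]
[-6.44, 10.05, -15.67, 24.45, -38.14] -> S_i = -6.44*(-1.56)^i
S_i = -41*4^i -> [-41, -164, -656, -2624, -10496]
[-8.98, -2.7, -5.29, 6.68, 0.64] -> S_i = Random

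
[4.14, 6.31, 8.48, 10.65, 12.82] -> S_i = 4.14 + 2.17*i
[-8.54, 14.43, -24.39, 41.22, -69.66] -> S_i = -8.54*(-1.69)^i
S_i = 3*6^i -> [3, 18, 108, 648, 3888]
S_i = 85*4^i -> [85, 340, 1360, 5440, 21760]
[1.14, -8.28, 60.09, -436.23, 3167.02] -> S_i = 1.14*(-7.26)^i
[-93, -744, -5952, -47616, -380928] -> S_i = -93*8^i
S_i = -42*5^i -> [-42, -210, -1050, -5250, -26250]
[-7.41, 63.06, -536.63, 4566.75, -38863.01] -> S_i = -7.41*(-8.51)^i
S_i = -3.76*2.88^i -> [-3.76, -10.83, -31.19, -89.82, -258.68]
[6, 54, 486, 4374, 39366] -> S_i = 6*9^i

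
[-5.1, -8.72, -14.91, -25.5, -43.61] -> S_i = -5.10*1.71^i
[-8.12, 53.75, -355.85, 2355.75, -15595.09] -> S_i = -8.12*(-6.62)^i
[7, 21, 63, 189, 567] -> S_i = 7*3^i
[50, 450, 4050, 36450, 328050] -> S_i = 50*9^i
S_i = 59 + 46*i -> [59, 105, 151, 197, 243]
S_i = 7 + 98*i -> [7, 105, 203, 301, 399]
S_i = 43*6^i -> [43, 258, 1548, 9288, 55728]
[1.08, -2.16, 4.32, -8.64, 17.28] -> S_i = 1.08*(-2.00)^i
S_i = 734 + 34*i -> [734, 768, 802, 836, 870]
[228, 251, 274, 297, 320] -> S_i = 228 + 23*i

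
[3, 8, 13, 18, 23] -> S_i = 3 + 5*i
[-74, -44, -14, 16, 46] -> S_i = -74 + 30*i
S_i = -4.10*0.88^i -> [-4.1, -3.61, -3.18, -2.79, -2.46]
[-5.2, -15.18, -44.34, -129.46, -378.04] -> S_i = -5.20*2.92^i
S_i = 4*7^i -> [4, 28, 196, 1372, 9604]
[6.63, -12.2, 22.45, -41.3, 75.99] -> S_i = 6.63*(-1.84)^i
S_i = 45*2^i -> [45, 90, 180, 360, 720]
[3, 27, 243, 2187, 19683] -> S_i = 3*9^i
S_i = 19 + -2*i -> [19, 17, 15, 13, 11]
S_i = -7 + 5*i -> [-7, -2, 3, 8, 13]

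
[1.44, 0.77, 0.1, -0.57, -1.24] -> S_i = 1.44 + -0.67*i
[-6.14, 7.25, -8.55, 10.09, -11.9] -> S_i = -6.14*(-1.18)^i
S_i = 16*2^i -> [16, 32, 64, 128, 256]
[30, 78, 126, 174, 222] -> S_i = 30 + 48*i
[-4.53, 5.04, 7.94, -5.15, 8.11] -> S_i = Random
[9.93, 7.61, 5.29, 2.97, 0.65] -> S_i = 9.93 + -2.32*i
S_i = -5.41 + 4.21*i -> [-5.41, -1.2, 3.01, 7.22, 11.43]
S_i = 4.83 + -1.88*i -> [4.83, 2.95, 1.07, -0.81, -2.69]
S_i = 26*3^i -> [26, 78, 234, 702, 2106]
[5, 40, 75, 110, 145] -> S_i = 5 + 35*i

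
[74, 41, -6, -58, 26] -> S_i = Random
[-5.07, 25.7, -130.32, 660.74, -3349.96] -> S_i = -5.07*(-5.07)^i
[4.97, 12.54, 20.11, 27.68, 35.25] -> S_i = 4.97 + 7.57*i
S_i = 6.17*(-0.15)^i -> [6.17, -0.93, 0.14, -0.02, 0.0]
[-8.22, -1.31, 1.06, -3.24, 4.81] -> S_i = Random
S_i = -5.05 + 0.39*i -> [-5.05, -4.66, -4.27, -3.88, -3.49]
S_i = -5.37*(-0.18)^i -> [-5.37, 0.97, -0.17, 0.03, -0.01]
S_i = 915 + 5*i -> [915, 920, 925, 930, 935]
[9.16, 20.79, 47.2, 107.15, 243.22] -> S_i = 9.16*2.27^i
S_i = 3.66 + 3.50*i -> [3.66, 7.16, 10.66, 14.16, 17.66]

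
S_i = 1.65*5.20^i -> [1.65, 8.58, 44.62, 232.0, 1206.42]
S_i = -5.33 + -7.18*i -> [-5.33, -12.51, -19.69, -26.87, -34.05]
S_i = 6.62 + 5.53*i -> [6.62, 12.15, 17.68, 23.21, 28.74]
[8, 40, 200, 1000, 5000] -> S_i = 8*5^i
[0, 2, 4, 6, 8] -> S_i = 0 + 2*i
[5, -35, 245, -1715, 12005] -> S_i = 5*-7^i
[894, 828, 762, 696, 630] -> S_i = 894 + -66*i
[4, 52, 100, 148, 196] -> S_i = 4 + 48*i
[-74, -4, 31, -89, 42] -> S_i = Random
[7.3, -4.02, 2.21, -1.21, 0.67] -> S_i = 7.30*(-0.55)^i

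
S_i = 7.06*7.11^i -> [7.06, 50.2, 356.9, 2537.54, 18041.93]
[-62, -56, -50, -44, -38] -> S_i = -62 + 6*i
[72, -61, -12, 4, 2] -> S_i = Random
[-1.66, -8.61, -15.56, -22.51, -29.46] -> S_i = -1.66 + -6.95*i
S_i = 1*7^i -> [1, 7, 49, 343, 2401]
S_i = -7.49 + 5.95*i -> [-7.49, -1.54, 4.41, 10.36, 16.31]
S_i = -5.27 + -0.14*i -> [-5.27, -5.41, -5.55, -5.69, -5.83]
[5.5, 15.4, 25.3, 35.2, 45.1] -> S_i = 5.50 + 9.90*i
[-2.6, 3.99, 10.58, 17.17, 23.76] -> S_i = -2.60 + 6.59*i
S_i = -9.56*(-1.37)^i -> [-9.56, 13.1, -17.94, 24.58, -33.68]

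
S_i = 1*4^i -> [1, 4, 16, 64, 256]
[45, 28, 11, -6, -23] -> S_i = 45 + -17*i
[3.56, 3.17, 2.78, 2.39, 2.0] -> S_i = 3.56 + -0.39*i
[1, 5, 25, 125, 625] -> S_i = 1*5^i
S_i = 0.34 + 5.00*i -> [0.34, 5.34, 10.34, 15.34, 20.34]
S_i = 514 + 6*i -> [514, 520, 526, 532, 538]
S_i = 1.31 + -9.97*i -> [1.31, -8.66, -18.63, -28.6, -38.57]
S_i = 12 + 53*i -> [12, 65, 118, 171, 224]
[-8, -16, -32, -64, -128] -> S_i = -8*2^i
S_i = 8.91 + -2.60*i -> [8.91, 6.31, 3.71, 1.11, -1.49]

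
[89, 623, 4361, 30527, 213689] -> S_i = 89*7^i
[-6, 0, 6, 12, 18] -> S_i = -6 + 6*i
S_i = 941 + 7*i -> [941, 948, 955, 962, 969]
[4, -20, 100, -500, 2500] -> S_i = 4*-5^i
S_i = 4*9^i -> [4, 36, 324, 2916, 26244]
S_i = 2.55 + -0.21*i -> [2.55, 2.34, 2.13, 1.92, 1.71]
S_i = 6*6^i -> [6, 36, 216, 1296, 7776]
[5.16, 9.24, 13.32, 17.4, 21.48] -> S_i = 5.16 + 4.08*i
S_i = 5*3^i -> [5, 15, 45, 135, 405]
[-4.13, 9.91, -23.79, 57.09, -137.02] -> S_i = -4.13*(-2.40)^i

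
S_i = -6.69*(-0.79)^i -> [-6.69, 5.29, -4.18, 3.3, -2.61]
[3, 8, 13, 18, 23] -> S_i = 3 + 5*i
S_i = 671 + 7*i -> [671, 678, 685, 692, 699]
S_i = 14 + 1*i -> [14, 15, 16, 17, 18]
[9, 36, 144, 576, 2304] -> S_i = 9*4^i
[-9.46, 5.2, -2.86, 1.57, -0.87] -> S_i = -9.46*(-0.55)^i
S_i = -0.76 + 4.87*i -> [-0.76, 4.11, 8.98, 13.85, 18.72]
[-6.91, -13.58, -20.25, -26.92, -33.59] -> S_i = -6.91 + -6.67*i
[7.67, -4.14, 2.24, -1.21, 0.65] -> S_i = 7.67*(-0.54)^i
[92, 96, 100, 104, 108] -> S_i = 92 + 4*i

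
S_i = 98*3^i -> [98, 294, 882, 2646, 7938]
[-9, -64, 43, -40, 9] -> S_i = Random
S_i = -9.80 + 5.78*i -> [-9.8, -4.02, 1.76, 7.54, 13.32]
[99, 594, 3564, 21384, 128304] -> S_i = 99*6^i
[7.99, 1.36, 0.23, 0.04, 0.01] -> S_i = 7.99*0.17^i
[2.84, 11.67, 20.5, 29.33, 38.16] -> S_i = 2.84 + 8.83*i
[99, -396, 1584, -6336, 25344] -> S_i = 99*-4^i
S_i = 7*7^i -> [7, 49, 343, 2401, 16807]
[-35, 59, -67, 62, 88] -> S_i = Random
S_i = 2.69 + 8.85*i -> [2.69, 11.54, 20.39, 29.24, 38.09]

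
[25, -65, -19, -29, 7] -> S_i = Random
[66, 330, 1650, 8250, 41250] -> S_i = 66*5^i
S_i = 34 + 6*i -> [34, 40, 46, 52, 58]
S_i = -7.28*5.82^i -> [-7.28, -42.37, -246.59, -1435.16, -8352.63]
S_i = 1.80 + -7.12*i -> [1.8, -5.32, -12.44, -19.56, -26.68]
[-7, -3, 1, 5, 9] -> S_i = -7 + 4*i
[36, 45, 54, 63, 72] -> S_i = 36 + 9*i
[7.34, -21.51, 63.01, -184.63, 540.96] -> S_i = 7.34*(-2.93)^i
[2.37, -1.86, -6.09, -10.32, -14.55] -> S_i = 2.37 + -4.23*i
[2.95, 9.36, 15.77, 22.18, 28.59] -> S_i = 2.95 + 6.41*i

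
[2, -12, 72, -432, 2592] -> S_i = 2*-6^i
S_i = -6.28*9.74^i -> [-6.28, -61.17, -595.77, -5802.79, -56519.13]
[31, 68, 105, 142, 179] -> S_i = 31 + 37*i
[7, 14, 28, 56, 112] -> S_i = 7*2^i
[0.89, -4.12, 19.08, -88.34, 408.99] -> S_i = 0.89*(-4.63)^i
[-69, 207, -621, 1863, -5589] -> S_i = -69*-3^i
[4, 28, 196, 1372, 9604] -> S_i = 4*7^i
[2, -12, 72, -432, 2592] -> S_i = 2*-6^i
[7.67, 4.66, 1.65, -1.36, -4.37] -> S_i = 7.67 + -3.01*i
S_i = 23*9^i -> [23, 207, 1863, 16767, 150903]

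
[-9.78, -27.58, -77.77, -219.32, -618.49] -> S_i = -9.78*2.82^i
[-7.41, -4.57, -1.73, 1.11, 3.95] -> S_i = -7.41 + 2.84*i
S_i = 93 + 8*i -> [93, 101, 109, 117, 125]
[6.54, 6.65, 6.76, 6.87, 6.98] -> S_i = 6.54 + 0.11*i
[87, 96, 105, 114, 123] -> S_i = 87 + 9*i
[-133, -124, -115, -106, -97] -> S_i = -133 + 9*i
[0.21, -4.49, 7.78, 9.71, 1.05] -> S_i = Random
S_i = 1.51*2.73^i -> [1.51, 4.12, 11.25, 30.72, 83.87]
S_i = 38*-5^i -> [38, -190, 950, -4750, 23750]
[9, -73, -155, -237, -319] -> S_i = 9 + -82*i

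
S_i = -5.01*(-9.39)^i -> [-5.01, 47.04, -441.74, 4147.96, -38949.34]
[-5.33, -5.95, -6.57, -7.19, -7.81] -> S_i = -5.33 + -0.62*i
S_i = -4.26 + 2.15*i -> [-4.26, -2.11, 0.04, 2.19, 4.34]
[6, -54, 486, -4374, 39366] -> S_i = 6*-9^i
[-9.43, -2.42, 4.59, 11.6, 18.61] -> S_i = -9.43 + 7.01*i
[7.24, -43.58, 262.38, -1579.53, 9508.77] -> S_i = 7.24*(-6.02)^i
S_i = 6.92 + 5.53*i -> [6.92, 12.45, 17.98, 23.51, 29.04]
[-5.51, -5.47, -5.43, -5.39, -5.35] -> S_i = -5.51 + 0.04*i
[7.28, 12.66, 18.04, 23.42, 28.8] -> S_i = 7.28 + 5.38*i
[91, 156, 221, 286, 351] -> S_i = 91 + 65*i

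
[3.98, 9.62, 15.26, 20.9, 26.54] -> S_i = 3.98 + 5.64*i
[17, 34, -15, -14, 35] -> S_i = Random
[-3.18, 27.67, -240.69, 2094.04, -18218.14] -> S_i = -3.18*(-8.70)^i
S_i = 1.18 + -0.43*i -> [1.18, 0.75, 0.32, -0.11, -0.54]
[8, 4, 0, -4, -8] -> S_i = 8 + -4*i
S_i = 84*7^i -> [84, 588, 4116, 28812, 201684]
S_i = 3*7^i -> [3, 21, 147, 1029, 7203]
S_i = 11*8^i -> [11, 88, 704, 5632, 45056]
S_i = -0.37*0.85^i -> [-0.37, -0.31, -0.27, -0.23, -0.19]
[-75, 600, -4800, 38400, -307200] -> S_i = -75*-8^i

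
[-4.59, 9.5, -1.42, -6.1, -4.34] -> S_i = Random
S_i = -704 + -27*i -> [-704, -731, -758, -785, -812]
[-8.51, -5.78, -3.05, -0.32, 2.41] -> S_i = -8.51 + 2.73*i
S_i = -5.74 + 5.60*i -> [-5.74, -0.14, 5.46, 11.06, 16.66]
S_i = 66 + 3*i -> [66, 69, 72, 75, 78]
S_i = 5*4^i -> [5, 20, 80, 320, 1280]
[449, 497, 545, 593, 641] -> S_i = 449 + 48*i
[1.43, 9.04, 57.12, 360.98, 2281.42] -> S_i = 1.43*6.32^i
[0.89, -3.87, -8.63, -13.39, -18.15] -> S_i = 0.89 + -4.76*i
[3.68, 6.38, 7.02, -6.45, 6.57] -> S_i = Random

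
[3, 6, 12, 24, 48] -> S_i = 3*2^i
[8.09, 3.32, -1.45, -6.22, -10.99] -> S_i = 8.09 + -4.77*i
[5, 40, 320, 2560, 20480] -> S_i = 5*8^i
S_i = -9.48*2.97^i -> [-9.48, -28.16, -83.62, -248.36, -737.62]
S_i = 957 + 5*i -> [957, 962, 967, 972, 977]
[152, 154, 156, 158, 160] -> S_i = 152 + 2*i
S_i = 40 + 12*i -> [40, 52, 64, 76, 88]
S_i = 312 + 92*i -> [312, 404, 496, 588, 680]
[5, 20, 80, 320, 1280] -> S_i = 5*4^i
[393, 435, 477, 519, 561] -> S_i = 393 + 42*i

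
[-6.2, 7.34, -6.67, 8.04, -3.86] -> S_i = Random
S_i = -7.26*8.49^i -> [-7.26, -61.64, -523.3, -4442.83, -37719.63]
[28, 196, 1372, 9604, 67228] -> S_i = 28*7^i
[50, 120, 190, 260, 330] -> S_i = 50 + 70*i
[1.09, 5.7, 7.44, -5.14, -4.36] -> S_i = Random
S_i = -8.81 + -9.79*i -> [-8.81, -18.6, -28.39, -38.18, -47.97]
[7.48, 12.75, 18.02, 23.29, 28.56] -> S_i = 7.48 + 5.27*i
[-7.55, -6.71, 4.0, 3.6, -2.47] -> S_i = Random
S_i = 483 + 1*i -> [483, 484, 485, 486, 487]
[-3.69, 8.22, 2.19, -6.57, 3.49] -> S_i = Random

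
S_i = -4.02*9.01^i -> [-4.02, -36.22, -326.34, -2940.36, -26492.64]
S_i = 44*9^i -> [44, 396, 3564, 32076, 288684]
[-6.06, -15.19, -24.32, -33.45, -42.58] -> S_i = -6.06 + -9.13*i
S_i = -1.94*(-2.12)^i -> [-1.94, 4.11, -8.72, 18.48, -39.19]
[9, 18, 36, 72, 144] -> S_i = 9*2^i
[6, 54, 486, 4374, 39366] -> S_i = 6*9^i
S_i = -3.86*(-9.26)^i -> [-3.86, 35.74, -330.99, 3064.93, -28381.23]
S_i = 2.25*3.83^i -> [2.25, 8.62, 33.01, 126.41, 484.15]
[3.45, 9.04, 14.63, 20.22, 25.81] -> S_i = 3.45 + 5.59*i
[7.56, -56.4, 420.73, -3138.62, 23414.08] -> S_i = 7.56*(-7.46)^i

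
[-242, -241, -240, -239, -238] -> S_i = -242 + 1*i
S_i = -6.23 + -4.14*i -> [-6.23, -10.37, -14.51, -18.65, -22.79]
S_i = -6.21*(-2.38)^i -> [-6.21, 14.78, -35.18, 83.72, -199.25]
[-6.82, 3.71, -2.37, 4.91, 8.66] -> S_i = Random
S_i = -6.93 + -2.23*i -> [-6.93, -9.16, -11.39, -13.62, -15.85]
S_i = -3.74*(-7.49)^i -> [-3.74, 28.01, -209.81, 1571.51, -11770.61]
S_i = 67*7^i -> [67, 469, 3283, 22981, 160867]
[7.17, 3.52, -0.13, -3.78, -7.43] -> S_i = 7.17 + -3.65*i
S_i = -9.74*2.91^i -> [-9.74, -28.34, -82.48, -240.01, -698.44]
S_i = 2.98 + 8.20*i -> [2.98, 11.18, 19.38, 27.58, 35.78]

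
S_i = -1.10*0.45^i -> [-1.1, -0.5, -0.22, -0.1, -0.05]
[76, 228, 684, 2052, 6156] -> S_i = 76*3^i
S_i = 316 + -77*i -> [316, 239, 162, 85, 8]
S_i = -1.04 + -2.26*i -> [-1.04, -3.3, -5.56, -7.82, -10.08]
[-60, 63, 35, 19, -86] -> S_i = Random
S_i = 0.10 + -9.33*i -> [0.1, -9.23, -18.56, -27.89, -37.22]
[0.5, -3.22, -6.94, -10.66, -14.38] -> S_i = 0.50 + -3.72*i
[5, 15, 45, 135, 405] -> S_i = 5*3^i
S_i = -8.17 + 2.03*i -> [-8.17, -6.14, -4.11, -2.08, -0.05]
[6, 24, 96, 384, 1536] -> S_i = 6*4^i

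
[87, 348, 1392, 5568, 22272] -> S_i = 87*4^i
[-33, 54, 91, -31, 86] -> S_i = Random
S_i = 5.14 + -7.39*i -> [5.14, -2.25, -9.64, -17.03, -24.42]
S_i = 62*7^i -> [62, 434, 3038, 21266, 148862]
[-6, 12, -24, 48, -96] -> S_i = -6*-2^i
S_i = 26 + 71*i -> [26, 97, 168, 239, 310]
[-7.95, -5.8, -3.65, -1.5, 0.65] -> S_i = -7.95 + 2.15*i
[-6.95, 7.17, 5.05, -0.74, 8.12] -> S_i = Random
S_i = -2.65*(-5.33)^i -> [-2.65, 14.12, -75.28, 401.26, -2138.72]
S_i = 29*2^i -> [29, 58, 116, 232, 464]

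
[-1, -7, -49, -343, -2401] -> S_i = -1*7^i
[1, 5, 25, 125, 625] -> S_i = 1*5^i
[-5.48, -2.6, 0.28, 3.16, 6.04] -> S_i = -5.48 + 2.88*i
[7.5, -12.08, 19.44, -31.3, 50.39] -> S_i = 7.50*(-1.61)^i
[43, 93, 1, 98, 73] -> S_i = Random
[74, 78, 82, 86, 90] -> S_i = 74 + 4*i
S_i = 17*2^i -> [17, 34, 68, 136, 272]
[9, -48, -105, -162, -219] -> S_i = 9 + -57*i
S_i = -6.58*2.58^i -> [-6.58, -16.98, -43.8, -113.0, -291.54]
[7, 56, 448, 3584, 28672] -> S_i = 7*8^i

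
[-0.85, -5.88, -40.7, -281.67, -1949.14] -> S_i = -0.85*6.92^i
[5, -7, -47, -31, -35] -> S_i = Random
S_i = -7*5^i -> [-7, -35, -175, -875, -4375]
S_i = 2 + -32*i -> [2, -30, -62, -94, -126]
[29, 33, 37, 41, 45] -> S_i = 29 + 4*i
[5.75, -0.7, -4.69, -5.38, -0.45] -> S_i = Random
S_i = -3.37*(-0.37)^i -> [-3.37, 1.25, -0.46, 0.17, -0.06]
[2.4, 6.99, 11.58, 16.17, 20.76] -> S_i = 2.40 + 4.59*i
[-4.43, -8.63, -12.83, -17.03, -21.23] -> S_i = -4.43 + -4.20*i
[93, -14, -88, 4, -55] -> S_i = Random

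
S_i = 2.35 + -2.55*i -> [2.35, -0.2, -2.75, -5.3, -7.85]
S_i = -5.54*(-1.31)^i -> [-5.54, 7.26, -9.51, 12.45, -16.32]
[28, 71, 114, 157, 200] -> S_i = 28 + 43*i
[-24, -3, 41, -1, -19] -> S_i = Random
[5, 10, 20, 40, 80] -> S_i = 5*2^i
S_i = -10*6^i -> [-10, -60, -360, -2160, -12960]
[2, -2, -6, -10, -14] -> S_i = 2 + -4*i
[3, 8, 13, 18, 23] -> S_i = 3 + 5*i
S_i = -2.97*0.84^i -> [-2.97, -2.49, -2.1, -1.76, -1.48]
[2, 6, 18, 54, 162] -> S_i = 2*3^i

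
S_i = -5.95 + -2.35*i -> [-5.95, -8.3, -10.65, -13.0, -15.35]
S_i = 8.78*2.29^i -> [8.78, 20.11, 46.04, 105.44, 241.46]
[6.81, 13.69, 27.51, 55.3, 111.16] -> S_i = 6.81*2.01^i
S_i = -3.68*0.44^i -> [-3.68, -1.62, -0.71, -0.31, -0.14]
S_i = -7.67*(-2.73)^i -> [-7.67, 20.94, -57.16, 156.06, -426.04]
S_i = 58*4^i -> [58, 232, 928, 3712, 14848]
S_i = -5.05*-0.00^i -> [-5.05, 0.0, -0.0, 0.0, -0.0]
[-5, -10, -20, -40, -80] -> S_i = -5*2^i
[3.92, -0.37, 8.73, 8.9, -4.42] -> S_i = Random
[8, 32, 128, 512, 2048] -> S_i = 8*4^i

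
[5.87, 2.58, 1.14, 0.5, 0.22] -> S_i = 5.87*0.44^i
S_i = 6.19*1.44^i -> [6.19, 8.91, 12.84, 18.48, 26.62]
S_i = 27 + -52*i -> [27, -25, -77, -129, -181]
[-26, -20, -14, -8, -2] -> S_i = -26 + 6*i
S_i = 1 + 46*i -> [1, 47, 93, 139, 185]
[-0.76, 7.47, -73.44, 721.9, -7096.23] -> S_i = -0.76*(-9.83)^i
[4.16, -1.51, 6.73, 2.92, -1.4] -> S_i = Random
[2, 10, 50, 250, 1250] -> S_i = 2*5^i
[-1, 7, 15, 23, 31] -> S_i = -1 + 8*i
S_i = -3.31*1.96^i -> [-3.31, -6.49, -12.72, -24.92, -48.85]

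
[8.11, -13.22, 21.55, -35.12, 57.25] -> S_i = 8.11*(-1.63)^i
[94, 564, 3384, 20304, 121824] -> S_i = 94*6^i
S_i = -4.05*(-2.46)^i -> [-4.05, 9.96, -24.51, 60.29, -148.32]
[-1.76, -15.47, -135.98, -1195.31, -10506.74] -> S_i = -1.76*8.79^i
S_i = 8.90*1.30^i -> [8.9, 11.57, 15.04, 19.55, 25.42]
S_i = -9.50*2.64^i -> [-9.5, -25.08, -66.21, -174.8, -461.47]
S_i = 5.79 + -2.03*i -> [5.79, 3.76, 1.73, -0.3, -2.33]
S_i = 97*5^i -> [97, 485, 2425, 12125, 60625]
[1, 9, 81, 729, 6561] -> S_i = 1*9^i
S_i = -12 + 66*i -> [-12, 54, 120, 186, 252]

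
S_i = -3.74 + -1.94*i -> [-3.74, -5.68, -7.62, -9.56, -11.5]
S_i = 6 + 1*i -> [6, 7, 8, 9, 10]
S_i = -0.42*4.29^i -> [-0.42, -1.8, -7.73, -33.16, -142.26]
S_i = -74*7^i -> [-74, -518, -3626, -25382, -177674]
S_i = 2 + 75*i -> [2, 77, 152, 227, 302]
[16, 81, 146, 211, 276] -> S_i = 16 + 65*i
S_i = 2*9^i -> [2, 18, 162, 1458, 13122]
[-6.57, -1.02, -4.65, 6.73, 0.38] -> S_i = Random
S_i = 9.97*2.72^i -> [9.97, 27.12, 73.76, 200.63, 545.72]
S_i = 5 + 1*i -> [5, 6, 7, 8, 9]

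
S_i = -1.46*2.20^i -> [-1.46, -3.21, -7.07, -15.55, -34.2]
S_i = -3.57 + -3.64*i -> [-3.57, -7.21, -10.85, -14.49, -18.13]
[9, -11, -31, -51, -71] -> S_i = 9 + -20*i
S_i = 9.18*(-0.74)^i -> [9.18, -6.79, 5.03, -3.72, 2.75]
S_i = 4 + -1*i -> [4, 3, 2, 1, 0]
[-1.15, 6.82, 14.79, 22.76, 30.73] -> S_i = -1.15 + 7.97*i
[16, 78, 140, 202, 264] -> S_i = 16 + 62*i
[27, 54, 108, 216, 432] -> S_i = 27*2^i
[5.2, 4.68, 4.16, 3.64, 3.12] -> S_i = 5.20 + -0.52*i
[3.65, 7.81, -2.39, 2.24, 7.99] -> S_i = Random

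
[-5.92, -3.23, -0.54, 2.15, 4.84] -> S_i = -5.92 + 2.69*i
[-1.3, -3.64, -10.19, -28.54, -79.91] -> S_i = -1.30*2.80^i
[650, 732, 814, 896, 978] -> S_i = 650 + 82*i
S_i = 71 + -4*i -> [71, 67, 63, 59, 55]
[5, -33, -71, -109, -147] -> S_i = 5 + -38*i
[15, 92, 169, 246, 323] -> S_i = 15 + 77*i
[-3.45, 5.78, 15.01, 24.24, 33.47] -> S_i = -3.45 + 9.23*i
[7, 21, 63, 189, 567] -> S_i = 7*3^i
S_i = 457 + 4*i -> [457, 461, 465, 469, 473]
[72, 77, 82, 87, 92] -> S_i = 72 + 5*i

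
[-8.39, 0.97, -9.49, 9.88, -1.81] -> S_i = Random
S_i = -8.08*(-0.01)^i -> [-8.08, 0.08, -0.0, 0.0, -0.0]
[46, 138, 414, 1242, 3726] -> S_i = 46*3^i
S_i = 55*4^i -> [55, 220, 880, 3520, 14080]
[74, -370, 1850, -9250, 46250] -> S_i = 74*-5^i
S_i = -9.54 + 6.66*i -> [-9.54, -2.88, 3.78, 10.44, 17.1]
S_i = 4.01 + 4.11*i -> [4.01, 8.12, 12.23, 16.34, 20.45]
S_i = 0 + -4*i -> [0, -4, -8, -12, -16]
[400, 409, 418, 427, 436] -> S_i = 400 + 9*i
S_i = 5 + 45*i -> [5, 50, 95, 140, 185]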